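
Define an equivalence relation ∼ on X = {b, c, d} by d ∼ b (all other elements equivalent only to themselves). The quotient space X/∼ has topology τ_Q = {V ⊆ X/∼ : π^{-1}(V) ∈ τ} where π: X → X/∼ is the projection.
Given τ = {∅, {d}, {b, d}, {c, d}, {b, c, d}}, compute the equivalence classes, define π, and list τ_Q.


X/∼ = {[b=d], [c]}; |τ_Q| = 3.

Equivalence classes: [b=d], [c].
Quotient map π: X → X/∼ sends b ↦ [b=d], c ↦ [c], d ↦ [b=d].
For each subset V ⊆ X/∼, compute π^{-1}(V) ⊆ X and check whether π^{-1}(V) ∈ τ. V is open in τ_Q iff π^{-1}(V) ∈ τ.
  V = {}: π^{-1}(V) = ∅ ∈ τ ✓.
  V = {[b=d]}: π^{-1}(V) = {b, d} ∈ τ ✓.
  V = {[c]}: π^{-1}(V) = {c} ∉ τ ✗.
  V = {[b=d], [c]}: π^{-1}(V) = {b, c, d} ∈ τ ✓.
Open sets in the quotient: τ_Q = {{}, {[b=d]}, {[b=d], [c]}} (3 elements).


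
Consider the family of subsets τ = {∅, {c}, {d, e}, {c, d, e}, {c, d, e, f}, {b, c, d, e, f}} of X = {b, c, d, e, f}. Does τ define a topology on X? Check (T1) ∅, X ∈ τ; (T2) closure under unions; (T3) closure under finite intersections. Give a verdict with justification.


τ IS a topology on X.

Axiom (T1): ∅ ∈ τ? Yes; X ∈ τ? Yes.
Axiom (T2/T3): check pairwise unions and intersections of members of τ.
All pairwise intersections and unions checked — each lies in τ. Therefore τ satisfies (T1), (T2), (T3): it IS a topology on X.


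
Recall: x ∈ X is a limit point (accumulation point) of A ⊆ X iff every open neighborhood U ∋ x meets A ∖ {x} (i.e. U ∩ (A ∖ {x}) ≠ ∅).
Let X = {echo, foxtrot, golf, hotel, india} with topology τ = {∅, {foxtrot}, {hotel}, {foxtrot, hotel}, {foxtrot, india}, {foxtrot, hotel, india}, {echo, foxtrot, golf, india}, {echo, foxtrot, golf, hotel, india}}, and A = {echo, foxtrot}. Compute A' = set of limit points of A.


A' = {echo, golf, india}

For each x ∈ X, list the open sets U ∈ τ with x ∈ U, then check whether U ∩ (A ∖ {x}) ≠ ∅ for every such U.
  x = echo: opens ∋ x are {echo, foxtrot, golf, india}, {echo, foxtrot, golf, hotel, india}; each meets A ∖ {echo}, so x IS a limit point.
  x = foxtrot: open {foxtrot} ∋ x has {foxtrot} ∩ (A ∖ {foxtrot}) = ∅, so x is NOT a limit point.
  x = golf: opens ∋ x are {echo, foxtrot, golf, india}, {echo, foxtrot, golf, hotel, india}; each meets A ∖ {golf}, so x IS a limit point.
  x = hotel: open {hotel} ∋ x has {hotel} ∩ (A ∖ {hotel}) = ∅, so x is NOT a limit point.
  x = india: opens ∋ x are {foxtrot, india}, {foxtrot, hotel, india}, {echo, foxtrot, golf, india}, {echo, foxtrot, golf, hotel, india}; each meets A ∖ {india}, so x IS a limit point.
Collecting: A' = {echo, golf, india}.


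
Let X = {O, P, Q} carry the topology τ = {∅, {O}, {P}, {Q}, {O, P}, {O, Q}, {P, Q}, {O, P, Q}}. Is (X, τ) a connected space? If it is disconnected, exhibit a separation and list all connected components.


(X, τ) is disconnected; components = [{O}, {P}, {Q}].

Find clopen sets (U ∈ τ with X ∖ U ∈ τ):
  U = ∅, X ∖ U = {O, P, Q} — both open, so U is clopen.
  U = {O}, X ∖ U = {P, Q} — both open, so U is clopen.
  U = {P}, X ∖ U = {O, Q} — both open, so U is clopen.
  U = {Q}, X ∖ U = {O, P} — both open, so U is clopen.
  U = {O, P}, X ∖ U = {Q} — both open, so U is clopen.
  U = {O, Q}, X ∖ U = {P} — both open, so U is clopen.
  U = {P, Q}, X ∖ U = {O} — both open, so U is clopen.
  U = {O, P, Q}, X ∖ U = ∅ — both open, so U is clopen.
Nontrivial clopen(s) exist: e.g. {O, Q}. So (X, τ) is disconnected.
Compute connected components by grouping points that agree on all clopens:
  component: {O}
  component: {P}
  component: {Q}


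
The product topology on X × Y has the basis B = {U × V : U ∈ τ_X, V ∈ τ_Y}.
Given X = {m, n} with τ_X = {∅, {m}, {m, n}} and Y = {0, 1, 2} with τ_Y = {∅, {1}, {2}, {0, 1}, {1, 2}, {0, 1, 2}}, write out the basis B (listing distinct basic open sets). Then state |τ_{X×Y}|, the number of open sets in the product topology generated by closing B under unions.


Basis B = {∅ × ∅, {m} × {1}, {m} × {2}, {m} × {0, 1}, {m} × {1, 2}, {m, n} × {1}, {m, n} × {2}, {m} × {0, 1, 2}, {m, n} × {0, 1}, {m, n} × {1, 2}, {m, n} × {0, 1, 2}}; |τ_{X×Y}| = 18.

Enumerate products U × V with U ∈ τ_X, V ∈ τ_Y (deduplicated):
  ∅ × ∅ = {} (∅)
  {m} × {1} = {(m,1)}
  {m} × {2} = {(m,2)}
  {m} × {0, 1} = {(m,0), (m,1)}
  {m} × {1, 2} = {(m,1), (m,2)}
  {m, n} × {1} = {(m,1), (n,1)}
  {m, n} × {2} = {(m,2), (n,2)}
  {m} × {0, 1, 2} = {(m,0), (m,1), (m,2)}
  {m, n} × {0, 1} = {(m,0), (m,1), (n,0), (n,1)}
  {m, n} × {1, 2} = {(m,1), (m,2), (n,1), (n,2)}
  {m, n} × {0, 1, 2} = {(m,0), (m,1), (m,2), (n,0), (n,1), (n,2)}
These 11 distinct sets form the basis B.
Close under arbitrary unions to get τ_{X×Y}; counting gives |τ_{X×Y}| = 18.


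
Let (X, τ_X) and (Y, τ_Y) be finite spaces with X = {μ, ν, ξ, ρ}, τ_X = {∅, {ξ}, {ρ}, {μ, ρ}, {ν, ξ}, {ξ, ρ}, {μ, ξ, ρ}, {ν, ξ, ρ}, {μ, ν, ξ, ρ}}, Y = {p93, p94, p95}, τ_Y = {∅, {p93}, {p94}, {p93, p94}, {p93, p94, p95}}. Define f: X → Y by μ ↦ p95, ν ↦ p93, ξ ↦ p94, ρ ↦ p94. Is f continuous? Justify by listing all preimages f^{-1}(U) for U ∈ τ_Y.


f is NOT continuous.

Compute f^{-1}(U) for each U ∈ τ_Y:
  U = ∅: f^{-1}(U) = ∅ ∈ τ_X ✓.
  U = {p93}: f^{-1}(U) = {ν} ∉ τ_X ✗.
  U = {p94}: f^{-1}(U) = {ξ, ρ} ∈ τ_X ✓.
  U = {p93, p94}: f^{-1}(U) = {ν, ξ, ρ} ∈ τ_X ✓.
  U = {p93, p94, p95}: f^{-1}(U) = {μ, ν, ξ, ρ} ∈ τ_X ✓.
Found U = {p93} with f^{-1}(U) = {ν} not in τ_X. Therefore f is NOT continuous.


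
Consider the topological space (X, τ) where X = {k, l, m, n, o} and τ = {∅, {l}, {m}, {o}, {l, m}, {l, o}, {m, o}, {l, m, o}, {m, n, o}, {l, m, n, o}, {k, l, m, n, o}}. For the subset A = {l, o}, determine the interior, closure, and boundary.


int(A) = {l, o}, cl(A) = {k, l, n, o}, ∂A = {k, n}.

Closed sets in (X, τ) are complements of opens:
  closed(X, τ) = {∅, {k}, {k, l}, {k, n}, {k, l, n}, {k, m, n}, {k, n, o}, {k, l, m, n}, {k, l, n, o}, {k, m, n, o}, {k, l, m, n, o}}.
int(A) = ⋃ {U ∈ τ : U ⊆ A}. Opens contained in A: ∅, {l}, {o}, {l, o}.
Taking the union of these: int(A) = {l, o}.
cl(A) = ⋂ {C closed : A ⊆ C}. Closed sets containing A: {k, l, n, o}, {k, l, m, n, o}.
Intersecting these: cl(A) = {k, l, n, o}.
∂A = cl(A) ∖ int(A) = {k, l, n, o} ∖ {l, o} = {k, n}.


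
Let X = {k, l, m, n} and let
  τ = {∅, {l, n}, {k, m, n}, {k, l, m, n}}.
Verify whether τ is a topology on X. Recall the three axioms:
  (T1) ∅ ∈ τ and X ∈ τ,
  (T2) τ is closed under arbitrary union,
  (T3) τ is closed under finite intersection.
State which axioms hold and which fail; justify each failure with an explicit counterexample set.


τ is NOT a topology on X.

Axiom (T1): ∅ ∈ τ? Yes; X ∈ τ? Yes.
Axiom (T2/T3): check pairwise unions and intersections of members of τ.
Counterexample for (T3): {l, n} ∩ {k, m, n} = {n} ∉ τ. Therefore τ is NOT a topology.


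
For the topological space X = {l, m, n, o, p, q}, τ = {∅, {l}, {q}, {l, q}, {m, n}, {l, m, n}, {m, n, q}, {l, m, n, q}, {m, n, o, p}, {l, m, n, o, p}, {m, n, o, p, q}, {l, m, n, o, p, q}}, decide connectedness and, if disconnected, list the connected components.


(X, τ) is disconnected; components = [{l}, {q}, {m, n, o, p}].

Find clopen sets (U ∈ τ with X ∖ U ∈ τ):
  U = ∅, X ∖ U = {l, m, n, o, p, q} — both open, so U is clopen.
  U = {l}, X ∖ U = {m, n, o, p, q} — both open, so U is clopen.
  U = {q}, X ∖ U = {l, m, n, o, p} — both open, so U is clopen.
  U = {l, q}, X ∖ U = {m, n, o, p} — both open, so U is clopen.
  U = {m, n, o, p}, X ∖ U = {l, q} — both open, so U is clopen.
  U = {l, m, n, o, p}, X ∖ U = {q} — both open, so U is clopen.
  U = {m, n, o, p, q}, X ∖ U = {l} — both open, so U is clopen.
  U = {l, m, n, o, p, q}, X ∖ U = ∅ — both open, so U is clopen.
Nontrivial clopen(s) exist: e.g. {q}. So (X, τ) is disconnected.
Compute connected components by grouping points that agree on all clopens:
  component: {l}
  component: {q}
  component: {m, n, o, p}


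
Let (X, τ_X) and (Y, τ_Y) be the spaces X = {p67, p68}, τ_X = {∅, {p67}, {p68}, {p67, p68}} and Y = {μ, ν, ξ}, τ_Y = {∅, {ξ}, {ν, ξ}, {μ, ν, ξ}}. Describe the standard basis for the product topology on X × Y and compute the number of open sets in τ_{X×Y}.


Basis B = {∅ × ∅, {p67} × {ξ}, {p68} × {ξ}, {p67} × {ν, ξ}, {p67, p68} × {ξ}, {p68} × {ν, ξ}, {p67} × {μ, ν, ξ}, {p68} × {μ, ν, ξ}, {p67, p68} × {ν, ξ}, {p67, p68} × {μ, ν, ξ}}; |τ_{X×Y}| = 16.

Enumerate products U × V with U ∈ τ_X, V ∈ τ_Y (deduplicated):
  ∅ × ∅ = {} (∅)
  {p67} × {ξ} = {(p67,ξ)}
  {p68} × {ξ} = {(p68,ξ)}
  {p67} × {ν, ξ} = {(p67,ν), (p67,ξ)}
  {p67, p68} × {ξ} = {(p67,ξ), (p68,ξ)}
  {p68} × {ν, ξ} = {(p68,ν), (p68,ξ)}
  {p67} × {μ, ν, ξ} = {(p67,μ), (p67,ν), (p67,ξ)}
  {p68} × {μ, ν, ξ} = {(p68,μ), (p68,ν), (p68,ξ)}
  {p67, p68} × {ν, ξ} = {(p67,ν), (p67,ξ), (p68,ν), (p68,ξ)}
  {p67, p68} × {μ, ν, ξ} = {(p67,μ), (p67,ν), (p67,ξ), (p68,μ), (p68,ν), (p68,ξ)}
These 10 distinct sets form the basis B.
Close under arbitrary unions to get τ_{X×Y}; counting gives |τ_{X×Y}| = 16.


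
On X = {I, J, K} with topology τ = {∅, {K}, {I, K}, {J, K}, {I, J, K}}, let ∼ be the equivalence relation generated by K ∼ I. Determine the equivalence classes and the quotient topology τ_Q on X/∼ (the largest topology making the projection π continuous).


X/∼ = {[I=K], [J]}; |τ_Q| = 3.

Equivalence classes: [I=K], [J].
Quotient map π: X → X/∼ sends I ↦ [I=K], J ↦ [J], K ↦ [I=K].
For each subset V ⊆ X/∼, compute π^{-1}(V) ⊆ X and check whether π^{-1}(V) ∈ τ. V is open in τ_Q iff π^{-1}(V) ∈ τ.
  V = {}: π^{-1}(V) = ∅ ∈ τ ✓.
  V = {[I=K]}: π^{-1}(V) = {I, K} ∈ τ ✓.
  V = {[J]}: π^{-1}(V) = {J} ∉ τ ✗.
  V = {[I=K], [J]}: π^{-1}(V) = {I, J, K} ∈ τ ✓.
Open sets in the quotient: τ_Q = {{}, {[I=K]}, {[I=K], [J]}} (3 elements).


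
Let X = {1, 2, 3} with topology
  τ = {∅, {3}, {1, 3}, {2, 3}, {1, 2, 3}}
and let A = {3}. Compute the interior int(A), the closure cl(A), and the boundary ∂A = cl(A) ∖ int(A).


int(A) = {3}, cl(A) = {1, 2, 3}, ∂A = {1, 2}.

Closed sets in (X, τ) are complements of opens:
  closed(X, τ) = {∅, {1}, {2}, {1, 2}, {1, 2, 3}}.
int(A) = ⋃ {U ∈ τ : U ⊆ A}. Opens contained in A: ∅, {3}.
Taking the union of these: int(A) = {3}.
cl(A) = ⋂ {C closed : A ⊆ C}. Closed sets containing A: {1, 2, 3}.
Intersecting these: cl(A) = {1, 2, 3}.
∂A = cl(A) ∖ int(A) = {1, 2, 3} ∖ {3} = {1, 2}.


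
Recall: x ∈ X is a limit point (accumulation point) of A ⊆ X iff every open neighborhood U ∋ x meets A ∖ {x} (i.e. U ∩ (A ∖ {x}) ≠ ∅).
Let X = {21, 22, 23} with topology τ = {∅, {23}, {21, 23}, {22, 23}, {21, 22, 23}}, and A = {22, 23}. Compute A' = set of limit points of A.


A' = {21, 22}

For each x ∈ X, list the open sets U ∈ τ with x ∈ U, then check whether U ∩ (A ∖ {x}) ≠ ∅ for every such U.
  x = 21: opens ∋ x are {21, 23}, {21, 22, 23}; each meets A ∖ {21}, so x IS a limit point.
  x = 22: opens ∋ x are {22, 23}, {21, 22, 23}; each meets A ∖ {22}, so x IS a limit point.
  x = 23: open {23} ∋ x has {23} ∩ (A ∖ {23}) = ∅, so x is NOT a limit point.
Collecting: A' = {21, 22}.


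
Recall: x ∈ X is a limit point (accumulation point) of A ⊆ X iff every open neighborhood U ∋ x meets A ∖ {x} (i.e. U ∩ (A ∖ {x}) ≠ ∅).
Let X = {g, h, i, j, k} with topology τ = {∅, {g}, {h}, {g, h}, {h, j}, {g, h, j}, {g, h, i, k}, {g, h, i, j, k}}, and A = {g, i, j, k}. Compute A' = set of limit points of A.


A' = {i, k}

For each x ∈ X, list the open sets U ∈ τ with x ∈ U, then check whether U ∩ (A ∖ {x}) ≠ ∅ for every such U.
  x = g: open {g} ∋ x has {g} ∩ (A ∖ {g}) = ∅, so x is NOT a limit point.
  x = h: open {h} ∋ x has {h} ∩ (A ∖ {h}) = ∅, so x is NOT a limit point.
  x = i: opens ∋ x are {g, h, i, k}, {g, h, i, j, k}; each meets A ∖ {i}, so x IS a limit point.
  x = j: open {h, j} ∋ x has {h, j} ∩ (A ∖ {j}) = ∅, so x is NOT a limit point.
  x = k: opens ∋ x are {g, h, i, k}, {g, h, i, j, k}; each meets A ∖ {k}, so x IS a limit point.
Collecting: A' = {i, k}.


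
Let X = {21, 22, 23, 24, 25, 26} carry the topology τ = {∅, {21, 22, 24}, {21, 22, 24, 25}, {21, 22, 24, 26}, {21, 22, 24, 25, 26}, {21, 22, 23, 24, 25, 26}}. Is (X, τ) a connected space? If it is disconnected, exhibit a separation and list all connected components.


(X, τ) is connected.

Find clopen sets (U ∈ τ with X ∖ U ∈ τ):
  U = ∅, X ∖ U = {21, 22, 23, 24, 25, 26} — both open, so U is clopen.
  U = {21, 22, 23, 24, 25, 26}, X ∖ U = ∅ — both open, so U is clopen.
Only trivial clopens (∅ and X) exist, so (X, τ) is connected.
Compute connected components by grouping points that agree on all clopens:
  component: {21, 22, 23, 24, 25, 26}


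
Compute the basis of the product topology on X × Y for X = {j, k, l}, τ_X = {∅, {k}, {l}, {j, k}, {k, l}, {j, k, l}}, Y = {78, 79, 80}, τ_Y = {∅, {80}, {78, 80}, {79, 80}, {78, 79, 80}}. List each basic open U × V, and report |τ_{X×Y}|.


Basis B = {∅ × ∅, {k} × {80}, {l} × {80}, {j, k} × {80}, {k} × {78, 80}, {k} × {79, 80}, {k, l} × {80}, {l} × {78, 80}, {l} × {79, 80}, {j, k, l} × {80}, {k} × {78, 79, 80}, {l} × {78, 79, 80}, {j, k} × {78, 80}, {j, k} × {79, 80}, {k, l} × {78, 80}, {k, l} × {79, 80}, {j, k} × {78, 79, 80}, {j, k, l} × {78, 80}, {j, k, l} × {79, 80}, {k, l} × {78, 79, 80}, {j, k, l} × {78, 79, 80}}; |τ_{X×Y}| = 70.

Enumerate products U × V with U ∈ τ_X, V ∈ τ_Y (deduplicated):
  ∅ × ∅ = {} (∅)
  {k} × {80} = {(k,80)}
  {l} × {80} = {(l,80)}
  {j, k} × {80} = {(j,80), (k,80)}
  {k} × {78, 80} = {(k,78), (k,80)}
  {k} × {79, 80} = {(k,79), (k,80)}
  {k, l} × {80} = {(k,80), (l,80)}
  {l} × {78, 80} = {(l,78), (l,80)}
  {l} × {79, 80} = {(l,79), (l,80)}
  {j, k, l} × {80} = {(j,80), (k,80), (l,80)}
  {k} × {78, 79, 80} = {(k,78), (k,79), (k,80)}
  {l} × {78, 79, 80} = {(l,78), (l,79), (l,80)}
  {j, k} × {78, 80} = {(j,78), (j,80), (k,78), (k,80)}
  {j, k} × {79, 80} = {(j,79), (j,80), (k,79), (k,80)}
  {k, l} × {78, 80} = {(k,78), (k,80), (l,78), (l,80)}
  {k, l} × {79, 80} = {(k,79), (k,80), (l,79), (l,80)}
  {j, k} × {78, 79, 80} = {(j,78), (j,79), (j,80), (k,78), (k,79), (k,80)}
  {j, k, l} × {78, 80} = {(j,78), (j,80), (k,78), (k,80), (l,78), (l,80)}
  {j, k, l} × {79, 80} = {(j,79), (j,80), (k,79), (k,80), (l,79), (l,80)}
  {k, l} × {78, 79, 80} = {(k,78), (k,79), (k,80), (l,78), (l,79), (l,80)}
  {j, k, l} × {78, 79, 80} = {(j,78), (j,79), (j,80), (k,78), (k,79), (k,80), (l,78), (l,79), (l,80)}
These 21 distinct sets form the basis B.
Close under arbitrary unions to get τ_{X×Y}; counting gives |τ_{X×Y}| = 70.


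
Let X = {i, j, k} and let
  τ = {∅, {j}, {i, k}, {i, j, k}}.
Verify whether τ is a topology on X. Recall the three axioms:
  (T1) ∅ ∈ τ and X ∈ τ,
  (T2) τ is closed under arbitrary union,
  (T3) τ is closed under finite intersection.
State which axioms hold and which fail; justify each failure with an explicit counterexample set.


τ IS a topology on X.

Axiom (T1): ∅ ∈ τ? Yes; X ∈ τ? Yes.
Axiom (T2/T3): check pairwise unions and intersections of members of τ.
All pairwise intersections and unions checked — each lies in τ. Therefore τ satisfies (T1), (T2), (T3): it IS a topology on X.


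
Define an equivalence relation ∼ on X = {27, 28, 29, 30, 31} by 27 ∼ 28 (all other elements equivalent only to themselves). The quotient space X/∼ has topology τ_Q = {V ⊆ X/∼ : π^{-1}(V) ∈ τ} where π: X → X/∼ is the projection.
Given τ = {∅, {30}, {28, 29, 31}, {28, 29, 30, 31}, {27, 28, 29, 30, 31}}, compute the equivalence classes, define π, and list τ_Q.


X/∼ = {[27=28], [29], [30], [31]}; |τ_Q| = 3.

Equivalence classes: [27=28], [29], [30], [31].
Quotient map π: X → X/∼ sends 27 ↦ [27=28], 28 ↦ [27=28], 29 ↦ [29], 30 ↦ [30], 31 ↦ [31].
For each subset V ⊆ X/∼, compute π^{-1}(V) ⊆ X and check whether π^{-1}(V) ∈ τ. V is open in τ_Q iff π^{-1}(V) ∈ τ.
  V = {}: π^{-1}(V) = ∅ ∈ τ ✓.
  V = {[27=28]}: π^{-1}(V) = {27, 28} ∉ τ ✗.
  V = {[29]}: π^{-1}(V) = {29} ∉ τ ✗.
  V = {[27=28], [29]}: π^{-1}(V) = {27, 28, 29} ∉ τ ✗.
  V = {[30]}: π^{-1}(V) = {30} ∈ τ ✓.
  V = {[27=28], [30]}: π^{-1}(V) = {27, 28, 30} ∉ τ ✗.
  V = {[29], [30]}: π^{-1}(V) = {29, 30} ∉ τ ✗.
  V = {[27=28], [29], [30]}: π^{-1}(V) = {27, 28, 29, 30} ∉ τ ✗.
  V = {[31]}: π^{-1}(V) = {31} ∉ τ ✗.
  V = {[27=28], [31]}: π^{-1}(V) = {27, 28, 31} ∉ τ ✗.
  V = {[29], [31]}: π^{-1}(V) = {29, 31} ∉ τ ✗.
  V = {[27=28], [29], [31]}: π^{-1}(V) = {27, 28, 29, 31} ∉ τ ✗.
  V = {[30], [31]}: π^{-1}(V) = {30, 31} ∉ τ ✗.
  V = {[27=28], [30], [31]}: π^{-1}(V) = {27, 28, 30, 31} ∉ τ ✗.
  V = {[29], [30], [31]}: π^{-1}(V) = {29, 30, 31} ∉ τ ✗.
  V = {[27=28], [29], [30], [31]}: π^{-1}(V) = {27, 28, 29, 30, 31} ∈ τ ✓.
Open sets in the quotient: τ_Q = {{}, {[30]}, {[27=28], [29], [30], [31]}} (3 elements).


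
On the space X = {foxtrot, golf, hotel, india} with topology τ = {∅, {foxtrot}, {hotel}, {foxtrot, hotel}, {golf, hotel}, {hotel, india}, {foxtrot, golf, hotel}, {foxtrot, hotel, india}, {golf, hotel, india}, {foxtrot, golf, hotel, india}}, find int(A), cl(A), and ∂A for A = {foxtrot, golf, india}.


int(A) = {foxtrot}, cl(A) = {foxtrot, golf, india}, ∂A = {golf, india}.

Closed sets in (X, τ) are complements of opens:
  closed(X, τ) = {∅, {foxtrot}, {golf}, {india}, {foxtrot, golf}, {foxtrot, india}, {golf, india}, {foxtrot, golf, india}, {golf, hotel, india}, {foxtrot, golf, hotel, india}}.
int(A) = ⋃ {U ∈ τ : U ⊆ A}. Opens contained in A: ∅, {foxtrot}.
Taking the union of these: int(A) = {foxtrot}.
cl(A) = ⋂ {C closed : A ⊆ C}. Closed sets containing A: {foxtrot, golf, india}, {foxtrot, golf, hotel, india}.
Intersecting these: cl(A) = {foxtrot, golf, india}.
∂A = cl(A) ∖ int(A) = {foxtrot, golf, india} ∖ {foxtrot} = {golf, india}.


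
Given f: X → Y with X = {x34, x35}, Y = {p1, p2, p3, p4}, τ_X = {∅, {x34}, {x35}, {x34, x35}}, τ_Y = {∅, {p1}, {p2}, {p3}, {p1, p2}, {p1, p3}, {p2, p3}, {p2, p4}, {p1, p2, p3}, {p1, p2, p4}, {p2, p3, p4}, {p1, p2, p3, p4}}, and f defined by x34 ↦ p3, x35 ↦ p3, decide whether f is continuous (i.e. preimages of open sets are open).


f IS continuous.

Compute f^{-1}(U) for each U ∈ τ_Y:
  U = ∅: f^{-1}(U) = ∅ ∈ τ_X ✓.
  U = {p1}: f^{-1}(U) = ∅ ∈ τ_X ✓.
  U = {p2}: f^{-1}(U) = ∅ ∈ τ_X ✓.
  U = {p3}: f^{-1}(U) = {x34, x35} ∈ τ_X ✓.
  U = {p1, p2}: f^{-1}(U) = ∅ ∈ τ_X ✓.
  U = {p1, p3}: f^{-1}(U) = {x34, x35} ∈ τ_X ✓.
  U = {p2, p3}: f^{-1}(U) = {x34, x35} ∈ τ_X ✓.
  U = {p2, p4}: f^{-1}(U) = ∅ ∈ τ_X ✓.
  U = {p1, p2, p3}: f^{-1}(U) = {x34, x35} ∈ τ_X ✓.
  U = {p1, p2, p4}: f^{-1}(U) = ∅ ∈ τ_X ✓.
  U = {p2, p3, p4}: f^{-1}(U) = {x34, x35} ∈ τ_X ✓.
  U = {p1, p2, p3, p4}: f^{-1}(U) = {x34, x35} ∈ τ_X ✓.
Every preimage lies in τ_X, so f IS continuous.


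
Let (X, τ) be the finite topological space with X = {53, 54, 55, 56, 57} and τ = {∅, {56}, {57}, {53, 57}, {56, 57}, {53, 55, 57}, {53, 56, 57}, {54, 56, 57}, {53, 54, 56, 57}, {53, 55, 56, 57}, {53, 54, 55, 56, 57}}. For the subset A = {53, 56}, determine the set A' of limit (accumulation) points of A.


A' = {54, 55}

For each x ∈ X, list the open sets U ∈ τ with x ∈ U, then check whether U ∩ (A ∖ {x}) ≠ ∅ for every such U.
  x = 53: open {53, 57} ∋ x has {53, 57} ∩ (A ∖ {53}) = ∅, so x is NOT a limit point.
  x = 54: opens ∋ x are {54, 56, 57}, {53, 54, 56, 57}, {53, 54, 55, 56, 57}; each meets A ∖ {54}, so x IS a limit point.
  x = 55: opens ∋ x are {53, 55, 57}, {53, 55, 56, 57}, {53, 54, 55, 56, 57}; each meets A ∖ {55}, so x IS a limit point.
  x = 56: open {56} ∋ x has {56} ∩ (A ∖ {56}) = ∅, so x is NOT a limit point.
  x = 57: open {57} ∋ x has {57} ∩ (A ∖ {57}) = ∅, so x is NOT a limit point.
Collecting: A' = {54, 55}.


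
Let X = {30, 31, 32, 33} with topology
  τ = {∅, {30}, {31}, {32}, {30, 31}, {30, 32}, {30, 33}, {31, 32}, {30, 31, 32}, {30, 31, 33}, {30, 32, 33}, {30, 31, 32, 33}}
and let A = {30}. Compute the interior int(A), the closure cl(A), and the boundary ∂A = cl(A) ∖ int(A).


int(A) = {30}, cl(A) = {30, 33}, ∂A = {33}.

Closed sets in (X, τ) are complements of opens:
  closed(X, τ) = {∅, {31}, {32}, {33}, {30, 33}, {31, 32}, {31, 33}, {32, 33}, {30, 31, 33}, {30, 32, 33}, {31, 32, 33}, {30, 31, 32, 33}}.
int(A) = ⋃ {U ∈ τ : U ⊆ A}. Opens contained in A: ∅, {30}.
Taking the union of these: int(A) = {30}.
cl(A) = ⋂ {C closed : A ⊆ C}. Closed sets containing A: {30, 33}, {30, 31, 33}, {30, 32, 33}, {30, 31, 32, 33}.
Intersecting these: cl(A) = {30, 33}.
∂A = cl(A) ∖ int(A) = {30, 33} ∖ {30} = {33}.


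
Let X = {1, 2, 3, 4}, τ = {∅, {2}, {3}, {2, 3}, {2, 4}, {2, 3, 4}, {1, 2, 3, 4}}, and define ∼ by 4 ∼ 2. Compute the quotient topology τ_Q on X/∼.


X/∼ = {[1], [2=4], [3]}; |τ_Q| = 5.

Equivalence classes: [1], [2=4], [3].
Quotient map π: X → X/∼ sends 1 ↦ [1], 2 ↦ [2=4], 3 ↦ [3], 4 ↦ [2=4].
For each subset V ⊆ X/∼, compute π^{-1}(V) ⊆ X and check whether π^{-1}(V) ∈ τ. V is open in τ_Q iff π^{-1}(V) ∈ τ.
  V = {}: π^{-1}(V) = ∅ ∈ τ ✓.
  V = {[1]}: π^{-1}(V) = {1} ∉ τ ✗.
  V = {[2=4]}: π^{-1}(V) = {2, 4} ∈ τ ✓.
  V = {[1], [2=4]}: π^{-1}(V) = {1, 2, 4} ∉ τ ✗.
  V = {[3]}: π^{-1}(V) = {3} ∈ τ ✓.
  V = {[1], [3]}: π^{-1}(V) = {1, 3} ∉ τ ✗.
  V = {[2=4], [3]}: π^{-1}(V) = {2, 3, 4} ∈ τ ✓.
  V = {[1], [2=4], [3]}: π^{-1}(V) = {1, 2, 3, 4} ∈ τ ✓.
Open sets in the quotient: τ_Q = {{}, {[2=4]}, {[3]}, {[2=4], [3]}, {[1], [2=4], [3]}} (5 elements).


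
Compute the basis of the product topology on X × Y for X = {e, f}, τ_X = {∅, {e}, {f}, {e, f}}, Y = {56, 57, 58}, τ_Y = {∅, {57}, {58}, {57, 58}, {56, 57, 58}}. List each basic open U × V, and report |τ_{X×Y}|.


Basis B = {∅ × ∅, {e} × {57}, {e} × {58}, {f} × {57}, {f} × {58}, {e} × {57, 58}, {e, f} × {57}, {e, f} × {58}, {f} × {57, 58}, {e} × {56, 57, 58}, {f} × {56, 57, 58}, {e, f} × {57, 58}, {e, f} × {56, 57, 58}}; |τ_{X×Y}| = 25.

Enumerate products U × V with U ∈ τ_X, V ∈ τ_Y (deduplicated):
  ∅ × ∅ = {} (∅)
  {e} × {57} = {(e,57)}
  {e} × {58} = {(e,58)}
  {f} × {57} = {(f,57)}
  {f} × {58} = {(f,58)}
  {e} × {57, 58} = {(e,57), (e,58)}
  {e, f} × {57} = {(e,57), (f,57)}
  {e, f} × {58} = {(e,58), (f,58)}
  {f} × {57, 58} = {(f,57), (f,58)}
  {e} × {56, 57, 58} = {(e,56), (e,57), (e,58)}
  {f} × {56, 57, 58} = {(f,56), (f,57), (f,58)}
  {e, f} × {57, 58} = {(e,57), (e,58), (f,57), (f,58)}
  {e, f} × {56, 57, 58} = {(e,56), (e,57), (e,58), (f,56), (f,57), (f,58)}
These 13 distinct sets form the basis B.
Close under arbitrary unions to get τ_{X×Y}; counting gives |τ_{X×Y}| = 25.


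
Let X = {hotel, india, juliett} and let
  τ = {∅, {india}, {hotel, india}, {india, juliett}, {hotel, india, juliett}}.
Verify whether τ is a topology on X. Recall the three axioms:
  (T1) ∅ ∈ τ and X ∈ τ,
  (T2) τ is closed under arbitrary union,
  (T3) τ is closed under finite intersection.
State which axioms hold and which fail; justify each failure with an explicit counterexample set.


τ IS a topology on X.

Axiom (T1): ∅ ∈ τ? Yes; X ∈ τ? Yes.
Axiom (T2/T3): check pairwise unions and intersections of members of τ.
All pairwise intersections and unions checked — each lies in τ. Therefore τ satisfies (T1), (T2), (T3): it IS a topology on X.


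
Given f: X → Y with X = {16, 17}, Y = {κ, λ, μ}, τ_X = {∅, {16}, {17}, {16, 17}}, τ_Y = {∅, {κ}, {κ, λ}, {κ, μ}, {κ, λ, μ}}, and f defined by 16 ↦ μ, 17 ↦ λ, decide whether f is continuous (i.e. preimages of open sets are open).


f IS continuous.

Compute f^{-1}(U) for each U ∈ τ_Y:
  U = ∅: f^{-1}(U) = ∅ ∈ τ_X ✓.
  U = {κ}: f^{-1}(U) = ∅ ∈ τ_X ✓.
  U = {κ, λ}: f^{-1}(U) = {17} ∈ τ_X ✓.
  U = {κ, μ}: f^{-1}(U) = {16} ∈ τ_X ✓.
  U = {κ, λ, μ}: f^{-1}(U) = {16, 17} ∈ τ_X ✓.
Every preimage lies in τ_X, so f IS continuous.


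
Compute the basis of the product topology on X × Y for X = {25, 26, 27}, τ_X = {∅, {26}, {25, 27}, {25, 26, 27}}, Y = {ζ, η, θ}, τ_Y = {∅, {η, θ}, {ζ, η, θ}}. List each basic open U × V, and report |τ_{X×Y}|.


Basis B = {∅ × ∅, {26} × {η, θ}, {26} × {ζ, η, θ}, {25, 27} × {η, θ}, {25, 27} × {ζ, η, θ}, {25, 26, 27} × {η, θ}, {25, 26, 27} × {ζ, η, θ}}; |τ_{X×Y}| = 9.

Enumerate products U × V with U ∈ τ_X, V ∈ τ_Y (deduplicated):
  ∅ × ∅ = {} (∅)
  {26} × {η, θ} = {(26,η), (26,θ)}
  {26} × {ζ, η, θ} = {(26,ζ), (26,η), (26,θ)}
  {25, 27} × {η, θ} = {(25,η), (25,θ), (27,η), (27,θ)}
  {25, 27} × {ζ, η, θ} = {(25,ζ), (25,η), (25,θ), (27,ζ), (27,η), (27,θ)}
  {25, 26, 27} × {η, θ} = {(25,η), (25,θ), (26,η), (26,θ), (27,η), (27,θ)}
  {25, 26, 27} × {ζ, η, θ} = {(25,ζ), (25,η), (25,θ), (26,ζ), (26,η), (26,θ), (27,ζ), (27,η), (27,θ)}
These 7 distinct sets form the basis B.
Close under arbitrary unions to get τ_{X×Y}; counting gives |τ_{X×Y}| = 9.


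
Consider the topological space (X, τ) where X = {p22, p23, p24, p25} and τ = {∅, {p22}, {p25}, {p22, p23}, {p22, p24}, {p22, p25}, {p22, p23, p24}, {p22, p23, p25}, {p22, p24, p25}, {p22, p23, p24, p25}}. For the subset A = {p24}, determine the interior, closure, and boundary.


int(A) = ∅, cl(A) = {p24}, ∂A = {p24}.

Closed sets in (X, τ) are complements of opens:
  closed(X, τ) = {∅, {p23}, {p24}, {p25}, {p23, p24}, {p23, p25}, {p24, p25}, {p22, p23, p24}, {p23, p24, p25}, {p22, p23, p24, p25}}.
int(A) = ⋃ {U ∈ τ : U ⊆ A}. Opens contained in A: ∅.
Taking the union of these: int(A) = ∅.
cl(A) = ⋂ {C closed : A ⊆ C}. Closed sets containing A: {p24}, {p23, p24}, {p24, p25}, {p22, p23, p24}, {p23, p24, p25}, {p22, p23, p24, p25}.
Intersecting these: cl(A) = {p24}.
∂A = cl(A) ∖ int(A) = {p24} ∖ ∅ = {p24}.


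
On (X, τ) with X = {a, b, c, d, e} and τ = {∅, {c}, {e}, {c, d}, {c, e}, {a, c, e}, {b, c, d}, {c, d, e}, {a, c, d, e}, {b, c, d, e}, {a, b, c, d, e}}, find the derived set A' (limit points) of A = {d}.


A' = {b}

For each x ∈ X, list the open sets U ∈ τ with x ∈ U, then check whether U ∩ (A ∖ {x}) ≠ ∅ for every such U.
  x = a: open {a, c, e} ∋ x has {a, c, e} ∩ (A ∖ {a}) = ∅, so x is NOT a limit point.
  x = b: opens ∋ x are {b, c, d}, {b, c, d, e}, {a, b, c, d, e}; each meets A ∖ {b}, so x IS a limit point.
  x = c: open {c} ∋ x has {c} ∩ (A ∖ {c}) = ∅, so x is NOT a limit point.
  x = d: open {c, d} ∋ x has {c, d} ∩ (A ∖ {d}) = ∅, so x is NOT a limit point.
  x = e: open {e} ∋ x has {e} ∩ (A ∖ {e}) = ∅, so x is NOT a limit point.
Collecting: A' = {b}.


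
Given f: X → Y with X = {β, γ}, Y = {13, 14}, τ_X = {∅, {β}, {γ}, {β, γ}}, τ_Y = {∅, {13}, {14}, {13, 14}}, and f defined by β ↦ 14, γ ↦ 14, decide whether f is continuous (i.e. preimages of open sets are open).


f IS continuous.

Compute f^{-1}(U) for each U ∈ τ_Y:
  U = ∅: f^{-1}(U) = ∅ ∈ τ_X ✓.
  U = {13}: f^{-1}(U) = ∅ ∈ τ_X ✓.
  U = {14}: f^{-1}(U) = {β, γ} ∈ τ_X ✓.
  U = {13, 14}: f^{-1}(U) = {β, γ} ∈ τ_X ✓.
Every preimage lies in τ_X, so f IS continuous.


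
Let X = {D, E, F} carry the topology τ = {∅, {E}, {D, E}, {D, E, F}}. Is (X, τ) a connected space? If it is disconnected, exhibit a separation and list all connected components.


(X, τ) is connected.

Find clopen sets (U ∈ τ with X ∖ U ∈ τ):
  U = ∅, X ∖ U = {D, E, F} — both open, so U is clopen.
  U = {D, E, F}, X ∖ U = ∅ — both open, so U is clopen.
Only trivial clopens (∅ and X) exist, so (X, τ) is connected.
Compute connected components by grouping points that agree on all clopens:
  component: {D, E, F}


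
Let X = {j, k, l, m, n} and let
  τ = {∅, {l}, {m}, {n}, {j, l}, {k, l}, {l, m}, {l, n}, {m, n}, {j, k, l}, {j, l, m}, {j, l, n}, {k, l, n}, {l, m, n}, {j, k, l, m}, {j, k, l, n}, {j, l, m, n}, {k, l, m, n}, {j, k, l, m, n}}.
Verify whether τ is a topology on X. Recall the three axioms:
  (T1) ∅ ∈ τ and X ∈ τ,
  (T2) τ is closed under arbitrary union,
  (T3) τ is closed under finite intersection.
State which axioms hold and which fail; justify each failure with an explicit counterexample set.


τ is NOT a topology on X.

Axiom (T1): ∅ ∈ τ? Yes; X ∈ τ? Yes.
Axiom (T2/T3): check pairwise unions and intersections of members of τ.
Counterexample for (T2): {m} ∪ {k, l} = {k, l, m} ∉ τ. Therefore τ is NOT a topology.


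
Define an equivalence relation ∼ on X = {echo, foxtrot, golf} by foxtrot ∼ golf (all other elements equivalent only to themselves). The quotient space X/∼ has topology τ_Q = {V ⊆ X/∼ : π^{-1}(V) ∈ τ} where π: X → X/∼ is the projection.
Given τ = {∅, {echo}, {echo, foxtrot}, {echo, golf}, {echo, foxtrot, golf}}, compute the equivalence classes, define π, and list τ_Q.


X/∼ = {[echo], [foxtrot=golf]}; |τ_Q| = 3.

Equivalence classes: [echo], [foxtrot=golf].
Quotient map π: X → X/∼ sends echo ↦ [echo], foxtrot ↦ [foxtrot=golf], golf ↦ [foxtrot=golf].
For each subset V ⊆ X/∼, compute π^{-1}(V) ⊆ X and check whether π^{-1}(V) ∈ τ. V is open in τ_Q iff π^{-1}(V) ∈ τ.
  V = {}: π^{-1}(V) = ∅ ∈ τ ✓.
  V = {[echo]}: π^{-1}(V) = {echo} ∈ τ ✓.
  V = {[foxtrot=golf]}: π^{-1}(V) = {foxtrot, golf} ∉ τ ✗.
  V = {[echo], [foxtrot=golf]}: π^{-1}(V) = {echo, foxtrot, golf} ∈ τ ✓.
Open sets in the quotient: τ_Q = {{}, {[echo]}, {[echo], [foxtrot=golf]}} (3 elements).


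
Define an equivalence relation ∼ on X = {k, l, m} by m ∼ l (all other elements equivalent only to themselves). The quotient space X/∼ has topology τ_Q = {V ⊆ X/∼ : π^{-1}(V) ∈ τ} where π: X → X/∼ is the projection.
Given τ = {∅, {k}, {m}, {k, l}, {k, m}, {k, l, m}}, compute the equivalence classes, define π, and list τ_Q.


X/∼ = {[k], [l=m]}; |τ_Q| = 3.

Equivalence classes: [k], [l=m].
Quotient map π: X → X/∼ sends k ↦ [k], l ↦ [l=m], m ↦ [l=m].
For each subset V ⊆ X/∼, compute π^{-1}(V) ⊆ X and check whether π^{-1}(V) ∈ τ. V is open in τ_Q iff π^{-1}(V) ∈ τ.
  V = {}: π^{-1}(V) = ∅ ∈ τ ✓.
  V = {[k]}: π^{-1}(V) = {k} ∈ τ ✓.
  V = {[l=m]}: π^{-1}(V) = {l, m} ∉ τ ✗.
  V = {[k], [l=m]}: π^{-1}(V) = {k, l, m} ∈ τ ✓.
Open sets in the quotient: τ_Q = {{}, {[k]}, {[k], [l=m]}} (3 elements).


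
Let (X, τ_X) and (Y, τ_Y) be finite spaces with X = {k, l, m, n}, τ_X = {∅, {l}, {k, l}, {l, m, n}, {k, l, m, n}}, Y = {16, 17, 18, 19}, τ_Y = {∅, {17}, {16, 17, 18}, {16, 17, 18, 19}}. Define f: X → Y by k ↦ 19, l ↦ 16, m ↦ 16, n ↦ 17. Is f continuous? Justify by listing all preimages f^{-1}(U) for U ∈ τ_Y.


f is NOT continuous.

Compute f^{-1}(U) for each U ∈ τ_Y:
  U = ∅: f^{-1}(U) = ∅ ∈ τ_X ✓.
  U = {17}: f^{-1}(U) = {n} ∉ τ_X ✗.
  U = {16, 17, 18}: f^{-1}(U) = {l, m, n} ∈ τ_X ✓.
  U = {16, 17, 18, 19}: f^{-1}(U) = {k, l, m, n} ∈ τ_X ✓.
Found U = {17} with f^{-1}(U) = {n} not in τ_X. Therefore f is NOT continuous.


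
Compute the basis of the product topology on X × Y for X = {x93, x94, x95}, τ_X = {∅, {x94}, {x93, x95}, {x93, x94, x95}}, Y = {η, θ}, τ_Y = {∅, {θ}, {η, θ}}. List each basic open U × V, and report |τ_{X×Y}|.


Basis B = {∅ × ∅, {x94} × {θ}, {x93, x95} × {θ}, {x94} × {η, θ}, {x93, x94, x95} × {θ}, {x93, x95} × {η, θ}, {x93, x94, x95} × {η, θ}}; |τ_{X×Y}| = 9.

Enumerate products U × V with U ∈ τ_X, V ∈ τ_Y (deduplicated):
  ∅ × ∅ = {} (∅)
  {x94} × {θ} = {(x94,θ)}
  {x93, x95} × {θ} = {(x93,θ), (x95,θ)}
  {x94} × {η, θ} = {(x94,η), (x94,θ)}
  {x93, x94, x95} × {θ} = {(x93,θ), (x94,θ), (x95,θ)}
  {x93, x95} × {η, θ} = {(x93,η), (x93,θ), (x95,η), (x95,θ)}
  {x93, x94, x95} × {η, θ} = {(x93,η), (x93,θ), (x94,η), (x94,θ), (x95,η), (x95,θ)}
These 7 distinct sets form the basis B.
Close under arbitrary unions to get τ_{X×Y}; counting gives |τ_{X×Y}| = 9.


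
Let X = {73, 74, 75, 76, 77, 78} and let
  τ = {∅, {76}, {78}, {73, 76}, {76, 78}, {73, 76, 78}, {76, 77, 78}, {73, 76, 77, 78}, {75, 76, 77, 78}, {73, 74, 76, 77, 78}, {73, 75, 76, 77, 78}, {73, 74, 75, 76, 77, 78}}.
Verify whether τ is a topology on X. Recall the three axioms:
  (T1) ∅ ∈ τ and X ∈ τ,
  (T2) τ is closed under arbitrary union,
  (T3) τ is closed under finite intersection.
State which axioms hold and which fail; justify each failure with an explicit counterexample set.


τ IS a topology on X.

Axiom (T1): ∅ ∈ τ? Yes; X ∈ τ? Yes.
Axiom (T2/T3): check pairwise unions and intersections of members of τ.
All pairwise intersections and unions checked — each lies in τ. Therefore τ satisfies (T1), (T2), (T3): it IS a topology on X.


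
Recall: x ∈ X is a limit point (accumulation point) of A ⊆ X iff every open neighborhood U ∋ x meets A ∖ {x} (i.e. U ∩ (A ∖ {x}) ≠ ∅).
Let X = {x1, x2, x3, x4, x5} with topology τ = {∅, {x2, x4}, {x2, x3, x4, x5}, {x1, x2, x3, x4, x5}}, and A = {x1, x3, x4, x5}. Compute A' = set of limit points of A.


A' = {x1, x2, x3, x5}

For each x ∈ X, list the open sets U ∈ τ with x ∈ U, then check whether U ∩ (A ∖ {x}) ≠ ∅ for every such U.
  x = x1: opens ∋ x are {x1, x2, x3, x4, x5}; each meets A ∖ {x1}, so x IS a limit point.
  x = x2: opens ∋ x are {x2, x4}, {x2, x3, x4, x5}, {x1, x2, x3, x4, x5}; each meets A ∖ {x2}, so x IS a limit point.
  x = x3: opens ∋ x are {x2, x3, x4, x5}, {x1, x2, x3, x4, x5}; each meets A ∖ {x3}, so x IS a limit point.
  x = x4: open {x2, x4} ∋ x has {x2, x4} ∩ (A ∖ {x4}) = ∅, so x is NOT a limit point.
  x = x5: opens ∋ x are {x2, x3, x4, x5}, {x1, x2, x3, x4, x5}; each meets A ∖ {x5}, so x IS a limit point.
Collecting: A' = {x1, x2, x3, x5}.


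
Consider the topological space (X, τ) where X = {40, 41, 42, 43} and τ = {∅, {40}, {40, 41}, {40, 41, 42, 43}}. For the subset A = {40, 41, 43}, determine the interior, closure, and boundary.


int(A) = {40, 41}, cl(A) = {40, 41, 42, 43}, ∂A = {42, 43}.

Closed sets in (X, τ) are complements of opens:
  closed(X, τ) = {∅, {42, 43}, {41, 42, 43}, {40, 41, 42, 43}}.
int(A) = ⋃ {U ∈ τ : U ⊆ A}. Opens contained in A: ∅, {40}, {40, 41}.
Taking the union of these: int(A) = {40, 41}.
cl(A) = ⋂ {C closed : A ⊆ C}. Closed sets containing A: {40, 41, 42, 43}.
Intersecting these: cl(A) = {40, 41, 42, 43}.
∂A = cl(A) ∖ int(A) = {40, 41, 42, 43} ∖ {40, 41} = {42, 43}.


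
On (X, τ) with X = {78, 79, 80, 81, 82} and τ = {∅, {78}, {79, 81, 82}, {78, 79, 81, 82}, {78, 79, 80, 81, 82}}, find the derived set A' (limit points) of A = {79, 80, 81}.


A' = {79, 80, 81, 82}

For each x ∈ X, list the open sets U ∈ τ with x ∈ U, then check whether U ∩ (A ∖ {x}) ≠ ∅ for every such U.
  x = 78: open {78} ∋ x has {78} ∩ (A ∖ {78}) = ∅, so x is NOT a limit point.
  x = 79: opens ∋ x are {79, 81, 82}, {78, 79, 81, 82}, {78, 79, 80, 81, 82}; each meets A ∖ {79}, so x IS a limit point.
  x = 80: opens ∋ x are {78, 79, 80, 81, 82}; each meets A ∖ {80}, so x IS a limit point.
  x = 81: opens ∋ x are {79, 81, 82}, {78, 79, 81, 82}, {78, 79, 80, 81, 82}; each meets A ∖ {81}, so x IS a limit point.
  x = 82: opens ∋ x are {79, 81, 82}, {78, 79, 81, 82}, {78, 79, 80, 81, 82}; each meets A ∖ {82}, so x IS a limit point.
Collecting: A' = {79, 80, 81, 82}.


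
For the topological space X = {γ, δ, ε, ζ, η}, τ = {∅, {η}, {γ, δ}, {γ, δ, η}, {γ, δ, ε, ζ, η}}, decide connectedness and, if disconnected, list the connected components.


(X, τ) is connected.

Find clopen sets (U ∈ τ with X ∖ U ∈ τ):
  U = ∅, X ∖ U = {γ, δ, ε, ζ, η} — both open, so U is clopen.
  U = {γ, δ, ε, ζ, η}, X ∖ U = ∅ — both open, so U is clopen.
Only trivial clopens (∅ and X) exist, so (X, τ) is connected.
Compute connected components by grouping points that agree on all clopens:
  component: {γ, δ, ε, ζ, η}


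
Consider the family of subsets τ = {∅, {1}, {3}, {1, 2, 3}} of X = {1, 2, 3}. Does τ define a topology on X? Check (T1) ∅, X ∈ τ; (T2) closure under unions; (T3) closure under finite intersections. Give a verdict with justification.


τ is NOT a topology on X.

Axiom (T1): ∅ ∈ τ? Yes; X ∈ τ? Yes.
Axiom (T2/T3): check pairwise unions and intersections of members of τ.
Counterexample for (T2): {1} ∪ {3} = {1, 3} ∉ τ. Therefore τ is NOT a topology.


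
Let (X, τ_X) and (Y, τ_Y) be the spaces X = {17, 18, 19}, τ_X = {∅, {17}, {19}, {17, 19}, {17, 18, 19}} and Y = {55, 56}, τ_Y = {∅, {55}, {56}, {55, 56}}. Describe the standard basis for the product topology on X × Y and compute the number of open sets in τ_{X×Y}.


Basis B = {∅ × ∅, {17} × {55}, {17} × {56}, {19} × {55}, {19} × {56}, {17} × {55, 56}, {17, 19} × {55}, {17, 19} × {56}, {19} × {55, 56}, {17, 18, 19} × {55}, {17, 18, 19} × {56}, {17, 19} × {55, 56}, {17, 18, 19} × {55, 56}}; |τ_{X×Y}| = 25.

Enumerate products U × V with U ∈ τ_X, V ∈ τ_Y (deduplicated):
  ∅ × ∅ = {} (∅)
  {17} × {55} = {(17,55)}
  {17} × {56} = {(17,56)}
  {19} × {55} = {(19,55)}
  {19} × {56} = {(19,56)}
  {17} × {55, 56} = {(17,55), (17,56)}
  {17, 19} × {55} = {(17,55), (19,55)}
  {17, 19} × {56} = {(17,56), (19,56)}
  {19} × {55, 56} = {(19,55), (19,56)}
  {17, 18, 19} × {55} = {(17,55), (18,55), (19,55)}
  {17, 18, 19} × {56} = {(17,56), (18,56), (19,56)}
  {17, 19} × {55, 56} = {(17,55), (17,56), (19,55), (19,56)}
  {17, 18, 19} × {55, 56} = {(17,55), (17,56), (18,55), (18,56), (19,55), (19,56)}
These 13 distinct sets form the basis B.
Close under arbitrary unions to get τ_{X×Y}; counting gives |τ_{X×Y}| = 25.


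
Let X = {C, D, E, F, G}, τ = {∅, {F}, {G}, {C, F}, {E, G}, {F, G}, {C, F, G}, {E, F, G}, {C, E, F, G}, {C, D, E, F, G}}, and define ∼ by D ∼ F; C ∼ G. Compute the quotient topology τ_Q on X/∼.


X/∼ = {[C=G], [D=F], [E]}; |τ_Q| = 2.

Equivalence classes: [C=G], [D=F], [E].
Quotient map π: X → X/∼ sends C ↦ [C=G], D ↦ [D=F], E ↦ [E], F ↦ [D=F], G ↦ [C=G].
For each subset V ⊆ X/∼, compute π^{-1}(V) ⊆ X and check whether π^{-1}(V) ∈ τ. V is open in τ_Q iff π^{-1}(V) ∈ τ.
  V = {}: π^{-1}(V) = ∅ ∈ τ ✓.
  V = {[C=G]}: π^{-1}(V) = {C, G} ∉ τ ✗.
  V = {[D=F]}: π^{-1}(V) = {D, F} ∉ τ ✗.
  V = {[C=G], [D=F]}: π^{-1}(V) = {C, D, F, G} ∉ τ ✗.
  V = {[E]}: π^{-1}(V) = {E} ∉ τ ✗.
  V = {[C=G], [E]}: π^{-1}(V) = {C, E, G} ∉ τ ✗.
  V = {[D=F], [E]}: π^{-1}(V) = {D, E, F} ∉ τ ✗.
  V = {[C=G], [D=F], [E]}: π^{-1}(V) = {C, D, E, F, G} ∈ τ ✓.
Open sets in the quotient: τ_Q = {{}, {[C=G], [D=F], [E]}} (2 elements).


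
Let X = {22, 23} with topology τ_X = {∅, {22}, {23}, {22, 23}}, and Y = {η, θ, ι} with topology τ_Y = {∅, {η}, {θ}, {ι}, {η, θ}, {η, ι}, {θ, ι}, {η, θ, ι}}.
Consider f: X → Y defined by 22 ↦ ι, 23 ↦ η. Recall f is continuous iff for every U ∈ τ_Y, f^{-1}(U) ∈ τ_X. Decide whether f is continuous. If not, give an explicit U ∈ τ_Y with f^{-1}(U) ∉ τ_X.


f IS continuous.

Compute f^{-1}(U) for each U ∈ τ_Y:
  U = ∅: f^{-1}(U) = ∅ ∈ τ_X ✓.
  U = {η}: f^{-1}(U) = {23} ∈ τ_X ✓.
  U = {θ}: f^{-1}(U) = ∅ ∈ τ_X ✓.
  U = {ι}: f^{-1}(U) = {22} ∈ τ_X ✓.
  U = {η, θ}: f^{-1}(U) = {23} ∈ τ_X ✓.
  U = {η, ι}: f^{-1}(U) = {22, 23} ∈ τ_X ✓.
  U = {θ, ι}: f^{-1}(U) = {22} ∈ τ_X ✓.
  U = {η, θ, ι}: f^{-1}(U) = {22, 23} ∈ τ_X ✓.
Every preimage lies in τ_X, so f IS continuous.
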